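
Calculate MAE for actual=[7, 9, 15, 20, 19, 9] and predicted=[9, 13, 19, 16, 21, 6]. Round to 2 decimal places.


Absolute errors: [2, 4, 4, 4, 2, 3]
Sum of absolute errors = 19
MAE = 19 / 6 = 3.17

3.17


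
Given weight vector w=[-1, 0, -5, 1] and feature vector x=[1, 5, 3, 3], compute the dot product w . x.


Element-wise products:
-1 * 1 = -1
0 * 5 = 0
-5 * 3 = -15
1 * 3 = 3
Sum = -1 + 0 + -15 + 3
= -13

-13


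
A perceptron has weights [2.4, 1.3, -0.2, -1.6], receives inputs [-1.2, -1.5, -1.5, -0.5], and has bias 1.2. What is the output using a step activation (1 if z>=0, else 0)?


z = w . x + b
= 2.4*-1.2 + 1.3*-1.5 + -0.2*-1.5 + -1.6*-0.5 + 1.2
= -2.88 + -1.95 + 0.3 + 0.8 + 1.2
= -3.73 + 1.2
= -2.53
Since z = -2.53 < 0, output = 0

0


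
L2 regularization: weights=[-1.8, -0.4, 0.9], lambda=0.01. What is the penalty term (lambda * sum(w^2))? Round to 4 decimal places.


Squaring each weight:
(-1.8)^2 = 3.24
(-0.4)^2 = 0.16
0.9^2 = 0.81
Sum of squares = 4.21
Penalty = 0.01 * 4.21 = 0.0421

0.0421


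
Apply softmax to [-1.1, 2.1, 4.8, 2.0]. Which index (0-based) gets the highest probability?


Softmax is a monotonic transformation, so it preserves the argmax.
We need to find the index of the maximum logit.
Index 0: -1.1
Index 1: 2.1
Index 2: 4.8
Index 3: 2.0
Maximum logit = 4.8 at index 2

2


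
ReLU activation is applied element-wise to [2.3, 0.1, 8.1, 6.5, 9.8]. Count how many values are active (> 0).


ReLU(x) = max(0, x) for each element:
ReLU(2.3) = 2.3
ReLU(0.1) = 0.1
ReLU(8.1) = 8.1
ReLU(6.5) = 6.5
ReLU(9.8) = 9.8
Active neurons (>0): 5

5


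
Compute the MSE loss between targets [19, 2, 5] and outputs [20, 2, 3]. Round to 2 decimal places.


Differences: [-1, 0, 2]
Squared errors: [1, 0, 4]
Sum of squared errors = 5
MSE = 5 / 3 = 1.67

1.67


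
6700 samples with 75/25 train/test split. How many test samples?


Train samples = 6700 * 75% = 5025
Test samples = 6700 - 5025
= 1675

1675


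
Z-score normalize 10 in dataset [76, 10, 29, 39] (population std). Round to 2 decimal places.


Mean = (76 + 10 + 29 + 39) / 4 = 38.5
Variance = sum((x_i - mean)^2) / n = 577.25
Std = sqrt(577.25) = 24.026
Z = (x - mean) / std
= (10 - 38.5) / 24.026
= -28.5 / 24.026
= -1.19

-1.19


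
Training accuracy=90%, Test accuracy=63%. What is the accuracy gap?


Gap = train_accuracy - test_accuracy
= 90 - 63
= 27%
This large gap strongly indicates overfitting.

27


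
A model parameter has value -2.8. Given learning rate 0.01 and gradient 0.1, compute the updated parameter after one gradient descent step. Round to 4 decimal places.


w_new = w_old - lr * gradient
= -2.8 - 0.01 * 0.1
= -2.8 - (0.001)
= -2.8010

-2.8010


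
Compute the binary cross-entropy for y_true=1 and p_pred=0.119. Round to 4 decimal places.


For y=1: Loss = -log(p)
= -log(0.119)
= -(-2.1286)
= 2.1286

2.1286


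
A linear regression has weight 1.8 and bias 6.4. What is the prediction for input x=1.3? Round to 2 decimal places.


y = 1.8 * 1.3 + (6.4)
= 2.34 + (6.4)
= 8.74

8.74


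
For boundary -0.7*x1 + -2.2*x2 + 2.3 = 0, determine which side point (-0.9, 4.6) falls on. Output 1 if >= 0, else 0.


Compute -0.7 * -0.9 + -2.2 * 4.6 + 2.3
= 0.63 + -10.12 + 2.3
= -7.19
Since -7.19 < 0, the point is on the negative side.

0


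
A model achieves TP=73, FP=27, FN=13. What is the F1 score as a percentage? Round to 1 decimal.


Precision = TP / (TP + FP) = 73 / 100 = 0.73
Recall = TP / (TP + FN) = 73 / 86 = 0.8488
F1 = 2 * P * R / (P + R)
= 2 * 0.73 * 0.8488 / (0.73 + 0.8488)
= 1.2393 / 1.5788
= 0.7849
As percentage: 78.5%

78.5


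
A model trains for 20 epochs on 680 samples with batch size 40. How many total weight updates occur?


Iterations per epoch = 680 / 40 = 17
Total updates = iterations_per_epoch * epochs
= 17 * 20
= 340

340


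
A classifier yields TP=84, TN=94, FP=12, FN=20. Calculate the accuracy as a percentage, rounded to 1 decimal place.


Accuracy = (TP + TN) / (TP + TN + FP + FN) * 100
= (84 + 94) / (84 + 94 + 12 + 20)
= 178 / 210
= 0.8476
= 84.8%

84.8


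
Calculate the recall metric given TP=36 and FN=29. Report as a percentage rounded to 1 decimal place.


Recall = TP / (TP + FN) * 100
= 36 / (36 + 29)
= 36 / 65
= 0.5538
= 55.4%

55.4


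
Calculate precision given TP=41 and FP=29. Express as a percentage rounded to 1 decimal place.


Precision = TP / (TP + FP) * 100
= 41 / (41 + 29)
= 41 / 70
= 0.5857
= 58.6%

58.6


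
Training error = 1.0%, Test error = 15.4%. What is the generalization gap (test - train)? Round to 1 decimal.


Generalization gap = test_error - train_error
= 15.4 - 1.0
= 14.4%
A large gap suggests overfitting.

14.4


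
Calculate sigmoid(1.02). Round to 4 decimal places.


sigmoid(z) = 1 / (1 + exp(-z))
exp(-(1.02)) = exp(-1.02) = 0.3606
1 + 0.3606 = 1.3606
1 / 1.3606 = 0.7350

0.7350


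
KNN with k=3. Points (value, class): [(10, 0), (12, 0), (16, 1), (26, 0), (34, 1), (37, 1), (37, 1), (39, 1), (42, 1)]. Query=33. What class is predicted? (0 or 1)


Distances from query 33:
Point 34 (class 1): distance = 1
Point 37 (class 1): distance = 4
Point 37 (class 1): distance = 4
K=3 nearest neighbors: classes = [1, 1, 1]
Votes for class 1: 3 / 3
Majority vote => class 1

1


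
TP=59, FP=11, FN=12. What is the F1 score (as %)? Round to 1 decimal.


Precision = TP / (TP + FP) = 59 / 70 = 0.8429
Recall = TP / (TP + FN) = 59 / 71 = 0.831
F1 = 2 * P * R / (P + R)
= 2 * 0.8429 * 0.831 / (0.8429 + 0.831)
= 1.4008 / 1.6738
= 0.8369
As percentage: 83.7%

83.7


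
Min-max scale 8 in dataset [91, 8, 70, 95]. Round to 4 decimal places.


Min = 8, Max = 95
Range = 95 - 8 = 87
Scaled = (x - min) / (max - min)
= (8 - 8) / 87
= 0 / 87
= 0.0000

0.0000


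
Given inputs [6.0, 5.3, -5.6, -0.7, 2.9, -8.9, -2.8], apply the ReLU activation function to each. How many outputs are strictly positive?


ReLU(x) = max(0, x) for each element:
ReLU(6.0) = 6.0
ReLU(5.3) = 5.3
ReLU(-5.6) = 0
ReLU(-0.7) = 0
ReLU(2.9) = 2.9
ReLU(-8.9) = 0
ReLU(-2.8) = 0
Active neurons (>0): 3

3


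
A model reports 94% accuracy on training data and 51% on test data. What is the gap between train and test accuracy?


Gap = train_accuracy - test_accuracy
= 94 - 51
= 43%
This large gap strongly indicates overfitting.

43


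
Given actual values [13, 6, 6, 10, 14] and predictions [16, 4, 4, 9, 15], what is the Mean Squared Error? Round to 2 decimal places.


Differences: [-3, 2, 2, 1, -1]
Squared errors: [9, 4, 4, 1, 1]
Sum of squared errors = 19
MSE = 19 / 5 = 3.80

3.80


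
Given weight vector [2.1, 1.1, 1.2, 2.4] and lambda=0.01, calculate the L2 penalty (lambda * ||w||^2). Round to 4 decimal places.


Squaring each weight:
2.1^2 = 4.41
1.1^2 = 1.21
1.2^2 = 1.44
2.4^2 = 5.76
Sum of squares = 12.82
Penalty = 0.01 * 12.82 = 0.1282

0.1282


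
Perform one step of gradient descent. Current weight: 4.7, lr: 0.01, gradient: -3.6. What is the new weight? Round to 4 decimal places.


w_new = w_old - lr * gradient
= 4.7 - 0.01 * -3.6
= 4.7 - (-0.036)
= 4.7360

4.7360


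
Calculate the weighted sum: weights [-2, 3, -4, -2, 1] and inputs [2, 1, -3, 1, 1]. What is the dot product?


Element-wise products:
-2 * 2 = -4
3 * 1 = 3
-4 * -3 = 12
-2 * 1 = -2
1 * 1 = 1
Sum = -4 + 3 + 12 + -2 + 1
= 10

10


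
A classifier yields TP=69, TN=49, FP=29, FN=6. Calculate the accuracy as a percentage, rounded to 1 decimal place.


Accuracy = (TP + TN) / (TP + TN + FP + FN) * 100
= (69 + 49) / (69 + 49 + 29 + 6)
= 118 / 153
= 0.7712
= 77.1%

77.1


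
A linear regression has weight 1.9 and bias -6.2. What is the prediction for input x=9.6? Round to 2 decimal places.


y = 1.9 * 9.6 + (-6.2)
= 18.24 + (-6.2)
= 12.04

12.04


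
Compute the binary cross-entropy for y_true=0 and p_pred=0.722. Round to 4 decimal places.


For y=0: Loss = -log(1-p)
= -log(1 - 0.722)
= -log(0.278)
= -(-1.2801)
= 1.2801

1.2801


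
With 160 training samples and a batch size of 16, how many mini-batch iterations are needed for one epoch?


Iterations per epoch = dataset_size / batch_size
= 160 / 16
= 10

10


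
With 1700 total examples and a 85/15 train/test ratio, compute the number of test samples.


Train samples = 1700 * 85% = 1445
Test samples = 1700 - 1445
= 255

255


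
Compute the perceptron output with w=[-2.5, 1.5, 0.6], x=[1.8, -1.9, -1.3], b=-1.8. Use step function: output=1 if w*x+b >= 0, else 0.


z = w . x + b
= -2.5*1.8 + 1.5*-1.9 + 0.6*-1.3 + -1.8
= -4.5 + -2.85 + -0.78 + -1.8
= -8.13 + -1.8
= -9.93
Since z = -9.93 < 0, output = 0

0


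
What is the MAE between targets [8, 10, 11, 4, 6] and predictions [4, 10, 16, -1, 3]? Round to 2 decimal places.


Absolute errors: [4, 0, 5, 5, 3]
Sum of absolute errors = 17
MAE = 17 / 5 = 3.40

3.40


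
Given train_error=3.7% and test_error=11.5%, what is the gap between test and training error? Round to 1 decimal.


Generalization gap = test_error - train_error
= 11.5 - 3.7
= 7.8%
A moderate gap.

7.8


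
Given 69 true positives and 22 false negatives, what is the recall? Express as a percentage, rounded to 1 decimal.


Recall = TP / (TP + FN) * 100
= 69 / (69 + 22)
= 69 / 91
= 0.7582
= 75.8%

75.8


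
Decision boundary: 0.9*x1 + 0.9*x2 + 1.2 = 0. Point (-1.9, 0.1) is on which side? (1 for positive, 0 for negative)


Compute 0.9 * -1.9 + 0.9 * 0.1 + 1.2
= -1.71 + 0.09 + 1.2
= -0.42
Since -0.42 < 0, the point is on the negative side.

0


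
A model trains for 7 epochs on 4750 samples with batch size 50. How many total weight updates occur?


Iterations per epoch = 4750 / 50 = 95
Total updates = iterations_per_epoch * epochs
= 95 * 7
= 665

665


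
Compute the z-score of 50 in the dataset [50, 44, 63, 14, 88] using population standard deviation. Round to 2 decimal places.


Mean = (50 + 44 + 63 + 14 + 88) / 5 = 51.8
Variance = sum((x_i - mean)^2) / n = 585.76
Std = sqrt(585.76) = 24.2025
Z = (x - mean) / std
= (50 - 51.8) / 24.2025
= -1.8 / 24.2025
= -0.07

-0.07


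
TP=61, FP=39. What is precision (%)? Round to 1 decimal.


Precision = TP / (TP + FP) * 100
= 61 / (61 + 39)
= 61 / 100
= 0.61
= 61.0%

61.0


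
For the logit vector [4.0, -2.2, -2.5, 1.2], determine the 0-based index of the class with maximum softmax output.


Softmax is a monotonic transformation, so it preserves the argmax.
We need to find the index of the maximum logit.
Index 0: 4.0
Index 1: -2.2
Index 2: -2.5
Index 3: 1.2
Maximum logit = 4.0 at index 0

0


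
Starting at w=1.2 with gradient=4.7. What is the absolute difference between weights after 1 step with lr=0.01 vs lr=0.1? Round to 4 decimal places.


With lr=0.01: w_new = 1.2 - 0.01 * 4.7 = 1.153
With lr=0.1: w_new = 1.2 - 0.1 * 4.7 = 0.73
Absolute difference = |1.153 - 0.73|
= 0.4230

0.4230


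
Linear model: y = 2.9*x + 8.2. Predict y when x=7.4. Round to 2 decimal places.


y = 2.9 * 7.4 + (8.2)
= 21.46 + (8.2)
= 29.66

29.66


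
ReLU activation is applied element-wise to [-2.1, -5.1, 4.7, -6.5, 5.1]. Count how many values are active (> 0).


ReLU(x) = max(0, x) for each element:
ReLU(-2.1) = 0
ReLU(-5.1) = 0
ReLU(4.7) = 4.7
ReLU(-6.5) = 0
ReLU(5.1) = 5.1
Active neurons (>0): 2

2


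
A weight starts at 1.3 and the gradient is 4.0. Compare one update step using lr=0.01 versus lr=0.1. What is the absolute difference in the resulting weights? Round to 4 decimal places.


With lr=0.01: w_new = 1.3 - 0.01 * 4.0 = 1.26
With lr=0.1: w_new = 1.3 - 0.1 * 4.0 = 0.9
Absolute difference = |1.26 - 0.9|
= 0.3600

0.3600


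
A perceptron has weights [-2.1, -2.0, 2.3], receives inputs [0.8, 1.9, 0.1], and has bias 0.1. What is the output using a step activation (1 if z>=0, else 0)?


z = w . x + b
= -2.1*0.8 + -2.0*1.9 + 2.3*0.1 + 0.1
= -1.68 + -3.8 + 0.23 + 0.1
= -5.25 + 0.1
= -5.15
Since z = -5.15 < 0, output = 0

0


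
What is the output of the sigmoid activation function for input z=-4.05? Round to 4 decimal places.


sigmoid(z) = 1 / (1 + exp(-z))
exp(-(-4.05)) = exp(4.05) = 57.3975
1 + 57.3975 = 58.3975
1 / 58.3975 = 0.0171

0.0171


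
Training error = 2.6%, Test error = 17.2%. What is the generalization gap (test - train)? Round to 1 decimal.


Generalization gap = test_error - train_error
= 17.2 - 2.6
= 14.6%
A large gap suggests overfitting.

14.6


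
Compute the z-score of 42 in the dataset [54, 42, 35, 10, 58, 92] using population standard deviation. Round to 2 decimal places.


Mean = (54 + 42 + 35 + 10 + 58 + 92) / 6 = 48.5
Variance = sum((x_i - mean)^2) / n = 619.9167
Std = sqrt(619.9167) = 24.8981
Z = (x - mean) / std
= (42 - 48.5) / 24.8981
= -6.5 / 24.8981
= -0.26

-0.26


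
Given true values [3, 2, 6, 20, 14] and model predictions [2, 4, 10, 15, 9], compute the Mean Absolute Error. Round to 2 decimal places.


Absolute errors: [1, 2, 4, 5, 5]
Sum of absolute errors = 17
MAE = 17 / 5 = 3.40

3.40


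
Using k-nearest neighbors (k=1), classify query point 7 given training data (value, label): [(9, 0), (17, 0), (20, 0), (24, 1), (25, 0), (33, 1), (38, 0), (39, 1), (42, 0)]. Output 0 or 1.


Distances from query 7:
Point 9 (class 0): distance = 2
K=1 nearest neighbors: classes = [0]
Votes for class 1: 0 / 1
Majority vote => class 0

0


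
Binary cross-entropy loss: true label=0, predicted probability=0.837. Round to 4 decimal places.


For y=0: Loss = -log(1-p)
= -log(1 - 0.837)
= -log(0.163)
= -(-1.814)
= 1.8140

1.8140


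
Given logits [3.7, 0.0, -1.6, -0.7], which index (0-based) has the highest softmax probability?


Softmax is a monotonic transformation, so it preserves the argmax.
We need to find the index of the maximum logit.
Index 0: 3.7
Index 1: 0.0
Index 2: -1.6
Index 3: -0.7
Maximum logit = 3.7 at index 0

0


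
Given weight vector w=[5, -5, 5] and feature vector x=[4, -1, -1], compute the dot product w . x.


Element-wise products:
5 * 4 = 20
-5 * -1 = 5
5 * -1 = -5
Sum = 20 + 5 + -5
= 20

20


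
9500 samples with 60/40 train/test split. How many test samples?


Train samples = 9500 * 60% = 5700
Test samples = 9500 - 5700
= 3800

3800


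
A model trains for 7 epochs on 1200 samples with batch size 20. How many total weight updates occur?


Iterations per epoch = 1200 / 20 = 60
Total updates = iterations_per_epoch * epochs
= 60 * 7
= 420

420


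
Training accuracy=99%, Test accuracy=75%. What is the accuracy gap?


Gap = train_accuracy - test_accuracy
= 99 - 75
= 24%
This large gap strongly indicates overfitting.

24


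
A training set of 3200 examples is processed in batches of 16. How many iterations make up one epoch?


Iterations per epoch = dataset_size / batch_size
= 3200 / 16
= 200

200


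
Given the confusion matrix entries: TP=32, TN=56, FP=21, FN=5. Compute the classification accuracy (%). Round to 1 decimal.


Accuracy = (TP + TN) / (TP + TN + FP + FN) * 100
= (32 + 56) / (32 + 56 + 21 + 5)
= 88 / 114
= 0.7719
= 77.2%

77.2


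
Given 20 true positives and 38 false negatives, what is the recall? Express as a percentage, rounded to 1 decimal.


Recall = TP / (TP + FN) * 100
= 20 / (20 + 38)
= 20 / 58
= 0.3448
= 34.5%

34.5


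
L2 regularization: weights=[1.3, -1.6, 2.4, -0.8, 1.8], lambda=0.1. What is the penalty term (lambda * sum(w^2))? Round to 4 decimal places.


Squaring each weight:
1.3^2 = 1.69
(-1.6)^2 = 2.56
2.4^2 = 5.76
(-0.8)^2 = 0.64
1.8^2 = 3.24
Sum of squares = 13.89
Penalty = 0.1 * 13.89 = 1.3890

1.3890


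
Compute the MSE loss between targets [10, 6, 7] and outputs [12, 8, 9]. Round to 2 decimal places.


Differences: [-2, -2, -2]
Squared errors: [4, 4, 4]
Sum of squared errors = 12
MSE = 12 / 3 = 4.00

4.00


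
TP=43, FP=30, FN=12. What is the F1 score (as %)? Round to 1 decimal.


Precision = TP / (TP + FP) = 43 / 73 = 0.589
Recall = TP / (TP + FN) = 43 / 55 = 0.7818
F1 = 2 * P * R / (P + R)
= 2 * 0.589 * 0.7818 / (0.589 + 0.7818)
= 0.921 / 1.3709
= 0.6719
As percentage: 67.2%

67.2


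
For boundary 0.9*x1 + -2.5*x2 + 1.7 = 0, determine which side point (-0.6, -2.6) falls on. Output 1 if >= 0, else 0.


Compute 0.9 * -0.6 + -2.5 * -2.6 + 1.7
= -0.54 + 6.5 + 1.7
= 7.66
Since 7.66 >= 0, the point is on the positive side.

1


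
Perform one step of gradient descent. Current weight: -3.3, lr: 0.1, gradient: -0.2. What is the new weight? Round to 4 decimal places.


w_new = w_old - lr * gradient
= -3.3 - 0.1 * -0.2
= -3.3 - (-0.02)
= -3.2800

-3.2800


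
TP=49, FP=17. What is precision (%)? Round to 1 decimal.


Precision = TP / (TP + FP) * 100
= 49 / (49 + 17)
= 49 / 66
= 0.7424
= 74.2%

74.2


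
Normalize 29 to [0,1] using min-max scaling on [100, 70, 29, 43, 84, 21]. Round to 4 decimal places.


Min = 21, Max = 100
Range = 100 - 21 = 79
Scaled = (x - min) / (max - min)
= (29 - 21) / 79
= 8 / 79
= 0.1013

0.1013


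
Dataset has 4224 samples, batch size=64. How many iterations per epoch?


Iterations per epoch = dataset_size / batch_size
= 4224 / 64
= 66

66


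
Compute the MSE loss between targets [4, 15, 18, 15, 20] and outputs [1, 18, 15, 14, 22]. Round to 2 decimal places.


Differences: [3, -3, 3, 1, -2]
Squared errors: [9, 9, 9, 1, 4]
Sum of squared errors = 32
MSE = 32 / 5 = 6.40

6.40


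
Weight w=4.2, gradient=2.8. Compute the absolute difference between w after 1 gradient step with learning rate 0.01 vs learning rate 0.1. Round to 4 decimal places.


With lr=0.01: w_new = 4.2 - 0.01 * 2.8 = 4.172
With lr=0.1: w_new = 4.2 - 0.1 * 2.8 = 3.92
Absolute difference = |4.172 - 3.92|
= 0.2520

0.2520


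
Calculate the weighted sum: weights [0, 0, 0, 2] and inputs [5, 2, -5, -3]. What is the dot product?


Element-wise products:
0 * 5 = 0
0 * 2 = 0
0 * -5 = 0
2 * -3 = -6
Sum = 0 + 0 + 0 + -6
= -6

-6


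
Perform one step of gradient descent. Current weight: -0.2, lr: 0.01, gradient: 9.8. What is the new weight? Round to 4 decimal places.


w_new = w_old - lr * gradient
= -0.2 - 0.01 * 9.8
= -0.2 - (0.098)
= -0.2980

-0.2980


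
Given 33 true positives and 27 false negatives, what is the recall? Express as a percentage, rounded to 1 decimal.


Recall = TP / (TP + FN) * 100
= 33 / (33 + 27)
= 33 / 60
= 0.55
= 55.0%

55.0


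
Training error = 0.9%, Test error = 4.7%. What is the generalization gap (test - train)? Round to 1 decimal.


Generalization gap = test_error - train_error
= 4.7 - 0.9
= 3.8%
A moderate gap.

3.8


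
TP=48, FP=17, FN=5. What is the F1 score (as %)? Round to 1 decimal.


Precision = TP / (TP + FP) = 48 / 65 = 0.7385
Recall = TP / (TP + FN) = 48 / 53 = 0.9057
F1 = 2 * P * R / (P + R)
= 2 * 0.7385 * 0.9057 / (0.7385 + 0.9057)
= 1.3376 / 1.6441
= 0.8136
As percentage: 81.4%

81.4


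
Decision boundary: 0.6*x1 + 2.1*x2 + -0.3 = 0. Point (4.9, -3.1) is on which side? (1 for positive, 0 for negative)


Compute 0.6 * 4.9 + 2.1 * -3.1 + -0.3
= 2.94 + -6.51 + -0.3
= -3.87
Since -3.87 < 0, the point is on the negative side.

0


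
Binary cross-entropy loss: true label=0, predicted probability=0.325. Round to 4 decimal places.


For y=0: Loss = -log(1-p)
= -log(1 - 0.325)
= -log(0.675)
= -(-0.393)
= 0.3930

0.3930


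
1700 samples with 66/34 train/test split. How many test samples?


Train samples = 1700 * 66% = 1122
Test samples = 1700 - 1122
= 578

578


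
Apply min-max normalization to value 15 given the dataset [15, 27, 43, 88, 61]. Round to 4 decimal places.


Min = 15, Max = 88
Range = 88 - 15 = 73
Scaled = (x - min) / (max - min)
= (15 - 15) / 73
= 0 / 73
= 0.0000

0.0000


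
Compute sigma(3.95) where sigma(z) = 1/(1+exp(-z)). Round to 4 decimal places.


sigmoid(z) = 1 / (1 + exp(-z))
exp(-(3.95)) = exp(-3.95) = 0.0193
1 + 0.0193 = 1.0193
1 / 1.0193 = 0.9811

0.9811


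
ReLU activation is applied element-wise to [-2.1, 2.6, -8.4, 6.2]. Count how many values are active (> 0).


ReLU(x) = max(0, x) for each element:
ReLU(-2.1) = 0
ReLU(2.6) = 2.6
ReLU(-8.4) = 0
ReLU(6.2) = 6.2
Active neurons (>0): 2

2


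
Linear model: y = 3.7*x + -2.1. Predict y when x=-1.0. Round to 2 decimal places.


y = 3.7 * -1.0 + (-2.1)
= -3.7 + (-2.1)
= -5.80

-5.80


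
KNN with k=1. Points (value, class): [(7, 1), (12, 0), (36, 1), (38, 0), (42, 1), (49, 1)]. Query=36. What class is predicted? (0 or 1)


Distances from query 36:
Point 36 (class 1): distance = 0
K=1 nearest neighbors: classes = [1]
Votes for class 1: 1 / 1
Majority vote => class 1

1


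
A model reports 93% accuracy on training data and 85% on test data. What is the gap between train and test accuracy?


Gap = train_accuracy - test_accuracy
= 93 - 85
= 8%
This moderate gap may indicate mild overfitting.

8


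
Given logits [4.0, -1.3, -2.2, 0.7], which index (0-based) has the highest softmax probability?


Softmax is a monotonic transformation, so it preserves the argmax.
We need to find the index of the maximum logit.
Index 0: 4.0
Index 1: -1.3
Index 2: -2.2
Index 3: 0.7
Maximum logit = 4.0 at index 0

0


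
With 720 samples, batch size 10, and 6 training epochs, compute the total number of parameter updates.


Iterations per epoch = 720 / 10 = 72
Total updates = iterations_per_epoch * epochs
= 72 * 6
= 432

432


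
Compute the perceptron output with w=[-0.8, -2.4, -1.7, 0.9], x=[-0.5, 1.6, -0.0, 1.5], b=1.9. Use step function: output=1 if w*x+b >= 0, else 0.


z = w . x + b
= -0.8*-0.5 + -2.4*1.6 + -1.7*-0.0 + 0.9*1.5 + 1.9
= 0.4 + -3.84 + 0.0 + 1.35 + 1.9
= -2.09 + 1.9
= -0.19
Since z = -0.19 < 0, output = 0

0


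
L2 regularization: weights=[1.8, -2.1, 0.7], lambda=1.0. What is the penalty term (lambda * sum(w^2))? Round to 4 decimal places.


Squaring each weight:
1.8^2 = 3.24
(-2.1)^2 = 4.41
0.7^2 = 0.49
Sum of squares = 8.14
Penalty = 1.0 * 8.14 = 8.1400

8.1400


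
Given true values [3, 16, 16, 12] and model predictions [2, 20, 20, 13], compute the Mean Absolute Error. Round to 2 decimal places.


Absolute errors: [1, 4, 4, 1]
Sum of absolute errors = 10
MAE = 10 / 4 = 2.50

2.50


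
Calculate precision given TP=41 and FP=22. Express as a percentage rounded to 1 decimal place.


Precision = TP / (TP + FP) * 100
= 41 / (41 + 22)
= 41 / 63
= 0.6508
= 65.1%

65.1


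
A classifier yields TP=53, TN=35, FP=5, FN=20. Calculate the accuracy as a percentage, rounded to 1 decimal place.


Accuracy = (TP + TN) / (TP + TN + FP + FN) * 100
= (53 + 35) / (53 + 35 + 5 + 20)
= 88 / 113
= 0.7788
= 77.9%

77.9


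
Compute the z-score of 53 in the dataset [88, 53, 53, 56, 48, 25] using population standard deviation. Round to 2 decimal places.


Mean = (88 + 53 + 53 + 56 + 48 + 25) / 6 = 53.8333
Variance = sum((x_i - mean)^2) / n = 339.8056
Std = sqrt(339.8056) = 18.4338
Z = (x - mean) / std
= (53 - 53.8333) / 18.4338
= -0.8333 / 18.4338
= -0.05

-0.05


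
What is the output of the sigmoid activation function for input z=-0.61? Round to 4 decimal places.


sigmoid(z) = 1 / (1 + exp(-z))
exp(-(-0.61)) = exp(0.61) = 1.8404
1 + 1.8404 = 2.8404
1 / 2.8404 = 0.3521

0.3521


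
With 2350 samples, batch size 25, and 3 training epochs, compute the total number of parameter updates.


Iterations per epoch = 2350 / 25 = 94
Total updates = iterations_per_epoch * epochs
= 94 * 3
= 282

282


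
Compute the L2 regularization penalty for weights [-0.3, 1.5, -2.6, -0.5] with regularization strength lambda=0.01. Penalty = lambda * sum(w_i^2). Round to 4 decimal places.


Squaring each weight:
(-0.3)^2 = 0.09
1.5^2 = 2.25
(-2.6)^2 = 6.76
(-0.5)^2 = 0.25
Sum of squares = 9.35
Penalty = 0.01 * 9.35 = 0.0935

0.0935


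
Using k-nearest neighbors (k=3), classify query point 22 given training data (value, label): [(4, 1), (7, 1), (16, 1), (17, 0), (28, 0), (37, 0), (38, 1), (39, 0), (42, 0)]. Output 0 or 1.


Distances from query 22:
Point 17 (class 0): distance = 5
Point 28 (class 0): distance = 6
Point 16 (class 1): distance = 6
K=3 nearest neighbors: classes = [0, 0, 1]
Votes for class 1: 1 / 3
Majority vote => class 0

0


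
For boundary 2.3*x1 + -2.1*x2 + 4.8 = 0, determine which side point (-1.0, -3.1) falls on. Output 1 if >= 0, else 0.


Compute 2.3 * -1.0 + -2.1 * -3.1 + 4.8
= -2.3 + 6.51 + 4.8
= 9.01
Since 9.01 >= 0, the point is on the positive side.

1


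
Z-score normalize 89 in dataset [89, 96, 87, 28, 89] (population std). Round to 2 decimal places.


Mean = (89 + 96 + 87 + 28 + 89) / 5 = 77.8
Variance = sum((x_i - mean)^2) / n = 629.36
Std = sqrt(629.36) = 25.087
Z = (x - mean) / std
= (89 - 77.8) / 25.087
= 11.2 / 25.087
= 0.45

0.45


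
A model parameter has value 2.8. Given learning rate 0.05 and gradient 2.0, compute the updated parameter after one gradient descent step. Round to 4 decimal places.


w_new = w_old - lr * gradient
= 2.8 - 0.05 * 2.0
= 2.8 - (0.1)
= 2.7000

2.7000


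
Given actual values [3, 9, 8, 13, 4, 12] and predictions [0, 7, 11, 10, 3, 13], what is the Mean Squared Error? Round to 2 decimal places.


Differences: [3, 2, -3, 3, 1, -1]
Squared errors: [9, 4, 9, 9, 1, 1]
Sum of squared errors = 33
MSE = 33 / 6 = 5.50

5.50


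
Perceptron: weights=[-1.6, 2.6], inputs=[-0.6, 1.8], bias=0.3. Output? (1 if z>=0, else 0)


z = w . x + b
= -1.6*-0.6 + 2.6*1.8 + 0.3
= 0.96 + 4.68 + 0.3
= 5.64 + 0.3
= 5.94
Since z = 5.94 >= 0, output = 1

1


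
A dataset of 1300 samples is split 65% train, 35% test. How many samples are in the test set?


Train samples = 1300 * 65% = 845
Test samples = 1300 - 845
= 455

455


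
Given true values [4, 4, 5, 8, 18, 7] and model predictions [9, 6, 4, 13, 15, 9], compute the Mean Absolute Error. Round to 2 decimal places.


Absolute errors: [5, 2, 1, 5, 3, 2]
Sum of absolute errors = 18
MAE = 18 / 6 = 3.00

3.00


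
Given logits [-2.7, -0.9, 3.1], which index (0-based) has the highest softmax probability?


Softmax is a monotonic transformation, so it preserves the argmax.
We need to find the index of the maximum logit.
Index 0: -2.7
Index 1: -0.9
Index 2: 3.1
Maximum logit = 3.1 at index 2

2


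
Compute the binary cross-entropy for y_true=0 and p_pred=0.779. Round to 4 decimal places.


For y=0: Loss = -log(1-p)
= -log(1 - 0.779)
= -log(0.221)
= -(-1.5096)
= 1.5096

1.5096


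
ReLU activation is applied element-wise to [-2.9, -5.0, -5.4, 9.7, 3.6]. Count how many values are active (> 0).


ReLU(x) = max(0, x) for each element:
ReLU(-2.9) = 0
ReLU(-5.0) = 0
ReLU(-5.4) = 0
ReLU(9.7) = 9.7
ReLU(3.6) = 3.6
Active neurons (>0): 2

2


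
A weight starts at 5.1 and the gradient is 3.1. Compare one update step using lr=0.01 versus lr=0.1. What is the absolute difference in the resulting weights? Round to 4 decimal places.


With lr=0.01: w_new = 5.1 - 0.01 * 3.1 = 5.069
With lr=0.1: w_new = 5.1 - 0.1 * 3.1 = 4.79
Absolute difference = |5.069 - 4.79|
= 0.2790

0.2790


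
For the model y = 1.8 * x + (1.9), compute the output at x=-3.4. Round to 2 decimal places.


y = 1.8 * -3.4 + (1.9)
= -6.12 + (1.9)
= -4.22

-4.22


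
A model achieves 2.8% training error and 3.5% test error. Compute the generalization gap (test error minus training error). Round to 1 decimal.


Generalization gap = test_error - train_error
= 3.5 - 2.8
= 0.7%
A small gap suggests good generalization.

0.7


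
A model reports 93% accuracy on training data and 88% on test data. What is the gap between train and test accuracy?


Gap = train_accuracy - test_accuracy
= 93 - 88
= 5%
This moderate gap may indicate mild overfitting.

5


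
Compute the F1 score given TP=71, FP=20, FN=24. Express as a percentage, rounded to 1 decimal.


Precision = TP / (TP + FP) = 71 / 91 = 0.7802
Recall = TP / (TP + FN) = 71 / 95 = 0.7474
F1 = 2 * P * R / (P + R)
= 2 * 0.7802 * 0.7474 / (0.7802 + 0.7474)
= 1.1662 / 1.5276
= 0.7634
As percentage: 76.3%

76.3


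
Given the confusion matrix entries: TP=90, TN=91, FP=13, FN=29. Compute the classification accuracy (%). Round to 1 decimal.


Accuracy = (TP + TN) / (TP + TN + FP + FN) * 100
= (90 + 91) / (90 + 91 + 13 + 29)
= 181 / 223
= 0.8117
= 81.2%

81.2


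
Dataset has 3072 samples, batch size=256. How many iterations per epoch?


Iterations per epoch = dataset_size / batch_size
= 3072 / 256
= 12

12


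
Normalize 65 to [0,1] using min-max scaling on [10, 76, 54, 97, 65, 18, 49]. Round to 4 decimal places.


Min = 10, Max = 97
Range = 97 - 10 = 87
Scaled = (x - min) / (max - min)
= (65 - 10) / 87
= 55 / 87
= 0.6322

0.6322


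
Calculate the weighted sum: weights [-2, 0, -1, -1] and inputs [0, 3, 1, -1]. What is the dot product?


Element-wise products:
-2 * 0 = 0
0 * 3 = 0
-1 * 1 = -1
-1 * -1 = 1
Sum = 0 + 0 + -1 + 1
= 0

0


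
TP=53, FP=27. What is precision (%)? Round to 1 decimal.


Precision = TP / (TP + FP) * 100
= 53 / (53 + 27)
= 53 / 80
= 0.6625
= 66.3%

66.3


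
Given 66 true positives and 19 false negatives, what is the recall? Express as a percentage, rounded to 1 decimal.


Recall = TP / (TP + FN) * 100
= 66 / (66 + 19)
= 66 / 85
= 0.7765
= 77.6%

77.6


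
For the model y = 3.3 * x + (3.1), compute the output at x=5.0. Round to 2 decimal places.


y = 3.3 * 5.0 + (3.1)
= 16.5 + (3.1)
= 19.60

19.60


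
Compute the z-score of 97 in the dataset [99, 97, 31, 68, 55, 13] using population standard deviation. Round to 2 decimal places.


Mean = (99 + 97 + 31 + 68 + 55 + 13) / 6 = 60.5
Variance = sum((x_i - mean)^2) / n = 1004.5833
Std = sqrt(1004.5833) = 31.6952
Z = (x - mean) / std
= (97 - 60.5) / 31.6952
= 36.5 / 31.6952
= 1.15

1.15


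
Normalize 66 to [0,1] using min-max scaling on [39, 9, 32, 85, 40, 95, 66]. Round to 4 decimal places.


Min = 9, Max = 95
Range = 95 - 9 = 86
Scaled = (x - min) / (max - min)
= (66 - 9) / 86
= 57 / 86
= 0.6628

0.6628


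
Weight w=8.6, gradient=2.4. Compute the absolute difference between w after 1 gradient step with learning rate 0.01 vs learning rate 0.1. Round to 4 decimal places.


With lr=0.01: w_new = 8.6 - 0.01 * 2.4 = 8.576
With lr=0.1: w_new = 8.6 - 0.1 * 2.4 = 8.36
Absolute difference = |8.576 - 8.36|
= 0.2160

0.2160


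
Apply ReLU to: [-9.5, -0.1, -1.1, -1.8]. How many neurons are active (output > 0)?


ReLU(x) = max(0, x) for each element:
ReLU(-9.5) = 0
ReLU(-0.1) = 0
ReLU(-1.1) = 0
ReLU(-1.8) = 0
Active neurons (>0): 0

0


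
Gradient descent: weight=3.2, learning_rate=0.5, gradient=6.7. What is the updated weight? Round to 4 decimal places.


w_new = w_old - lr * gradient
= 3.2 - 0.5 * 6.7
= 3.2 - (3.35)
= -0.1500

-0.1500


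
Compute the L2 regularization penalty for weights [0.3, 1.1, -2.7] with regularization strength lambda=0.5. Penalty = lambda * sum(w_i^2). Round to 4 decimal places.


Squaring each weight:
0.3^2 = 0.09
1.1^2 = 1.21
(-2.7)^2 = 7.29
Sum of squares = 8.59
Penalty = 0.5 * 8.59 = 4.2950

4.2950


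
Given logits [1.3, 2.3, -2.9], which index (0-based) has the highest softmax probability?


Softmax is a monotonic transformation, so it preserves the argmax.
We need to find the index of the maximum logit.
Index 0: 1.3
Index 1: 2.3
Index 2: -2.9
Maximum logit = 2.3 at index 1

1


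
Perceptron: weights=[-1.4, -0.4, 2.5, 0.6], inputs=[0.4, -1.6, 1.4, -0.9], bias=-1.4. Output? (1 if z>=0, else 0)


z = w . x + b
= -1.4*0.4 + -0.4*-1.6 + 2.5*1.4 + 0.6*-0.9 + -1.4
= -0.56 + 0.64 + 3.5 + -0.54 + -1.4
= 3.04 + -1.4
= 1.64
Since z = 1.64 >= 0, output = 1

1


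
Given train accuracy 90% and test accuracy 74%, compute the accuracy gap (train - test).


Gap = train_accuracy - test_accuracy
= 90 - 74
= 16%
This gap suggests the model is overfitting.

16


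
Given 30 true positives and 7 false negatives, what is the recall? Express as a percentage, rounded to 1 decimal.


Recall = TP / (TP + FN) * 100
= 30 / (30 + 7)
= 30 / 37
= 0.8108
= 81.1%

81.1


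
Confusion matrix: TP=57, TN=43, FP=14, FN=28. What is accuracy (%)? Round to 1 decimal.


Accuracy = (TP + TN) / (TP + TN + FP + FN) * 100
= (57 + 43) / (57 + 43 + 14 + 28)
= 100 / 142
= 0.7042
= 70.4%

70.4


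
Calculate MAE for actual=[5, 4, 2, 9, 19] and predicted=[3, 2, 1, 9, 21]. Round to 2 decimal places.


Absolute errors: [2, 2, 1, 0, 2]
Sum of absolute errors = 7
MAE = 7 / 5 = 1.40

1.40


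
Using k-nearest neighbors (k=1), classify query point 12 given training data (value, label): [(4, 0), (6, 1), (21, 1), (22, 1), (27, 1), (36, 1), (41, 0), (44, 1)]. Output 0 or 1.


Distances from query 12:
Point 6 (class 1): distance = 6
K=1 nearest neighbors: classes = [1]
Votes for class 1: 1 / 1
Majority vote => class 1

1


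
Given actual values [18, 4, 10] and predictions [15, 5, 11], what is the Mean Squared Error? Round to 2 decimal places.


Differences: [3, -1, -1]
Squared errors: [9, 1, 1]
Sum of squared errors = 11
MSE = 11 / 3 = 3.67

3.67


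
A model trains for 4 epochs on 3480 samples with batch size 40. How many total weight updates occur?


Iterations per epoch = 3480 / 40 = 87
Total updates = iterations_per_epoch * epochs
= 87 * 4
= 348

348


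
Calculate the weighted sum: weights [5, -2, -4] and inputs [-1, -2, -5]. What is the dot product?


Element-wise products:
5 * -1 = -5
-2 * -2 = 4
-4 * -5 = 20
Sum = -5 + 4 + 20
= 19

19


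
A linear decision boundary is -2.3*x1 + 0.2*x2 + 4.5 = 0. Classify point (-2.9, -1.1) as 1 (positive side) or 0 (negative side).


Compute -2.3 * -2.9 + 0.2 * -1.1 + 4.5
= 6.67 + -0.22 + 4.5
= 10.95
Since 10.95 >= 0, the point is on the positive side.

1


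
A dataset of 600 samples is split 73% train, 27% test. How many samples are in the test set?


Train samples = 600 * 73% = 438
Test samples = 600 - 438
= 162

162


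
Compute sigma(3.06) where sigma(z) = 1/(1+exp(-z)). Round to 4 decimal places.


sigmoid(z) = 1 / (1 + exp(-z))
exp(-(3.06)) = exp(-3.06) = 0.0469
1 + 0.0469 = 1.0469
1 / 1.0469 = 0.9552

0.9552


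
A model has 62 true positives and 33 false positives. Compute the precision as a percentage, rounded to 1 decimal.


Precision = TP / (TP + FP) * 100
= 62 / (62 + 33)
= 62 / 95
= 0.6526
= 65.3%

65.3


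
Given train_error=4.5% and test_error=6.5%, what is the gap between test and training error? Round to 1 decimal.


Generalization gap = test_error - train_error
= 6.5 - 4.5
= 2.0%
A moderate gap.

2.0


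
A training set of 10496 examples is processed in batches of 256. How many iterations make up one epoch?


Iterations per epoch = dataset_size / batch_size
= 10496 / 256
= 41

41


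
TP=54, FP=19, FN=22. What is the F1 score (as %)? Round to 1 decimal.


Precision = TP / (TP + FP) = 54 / 73 = 0.7397
Recall = TP / (TP + FN) = 54 / 76 = 0.7105
F1 = 2 * P * R / (P + R)
= 2 * 0.7397 * 0.7105 / (0.7397 + 0.7105)
= 1.0512 / 1.4503
= 0.7248
As percentage: 72.5%

72.5


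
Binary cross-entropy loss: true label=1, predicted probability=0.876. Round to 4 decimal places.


For y=1: Loss = -log(p)
= -log(0.876)
= -(-0.1324)
= 0.1324

0.1324


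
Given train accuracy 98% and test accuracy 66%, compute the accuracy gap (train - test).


Gap = train_accuracy - test_accuracy
= 98 - 66
= 32%
This large gap strongly indicates overfitting.

32


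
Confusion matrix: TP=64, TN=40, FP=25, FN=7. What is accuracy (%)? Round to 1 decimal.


Accuracy = (TP + TN) / (TP + TN + FP + FN) * 100
= (64 + 40) / (64 + 40 + 25 + 7)
= 104 / 136
= 0.7647
= 76.5%

76.5


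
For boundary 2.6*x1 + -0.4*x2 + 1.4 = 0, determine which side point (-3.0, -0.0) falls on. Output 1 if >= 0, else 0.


Compute 2.6 * -3.0 + -0.4 * -0.0 + 1.4
= -7.8 + 0.0 + 1.4
= -6.4
Since -6.4 < 0, the point is on the negative side.

0


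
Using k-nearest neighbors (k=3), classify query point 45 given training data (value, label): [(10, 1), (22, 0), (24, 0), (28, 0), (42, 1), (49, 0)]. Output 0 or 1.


Distances from query 45:
Point 42 (class 1): distance = 3
Point 49 (class 0): distance = 4
Point 28 (class 0): distance = 17
K=3 nearest neighbors: classes = [1, 0, 0]
Votes for class 1: 1 / 3
Majority vote => class 0

0


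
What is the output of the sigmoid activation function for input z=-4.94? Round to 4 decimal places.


sigmoid(z) = 1 / (1 + exp(-z))
exp(-(-4.94)) = exp(4.94) = 139.7703
1 + 139.7703 = 140.7703
1 / 140.7703 = 0.0071

0.0071


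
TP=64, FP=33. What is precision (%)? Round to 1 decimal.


Precision = TP / (TP + FP) * 100
= 64 / (64 + 33)
= 64 / 97
= 0.6598
= 66.0%

66.0


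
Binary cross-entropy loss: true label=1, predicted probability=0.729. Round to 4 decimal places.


For y=1: Loss = -log(p)
= -log(0.729)
= -(-0.3161)
= 0.3161

0.3161


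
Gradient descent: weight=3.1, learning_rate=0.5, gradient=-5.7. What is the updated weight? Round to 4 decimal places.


w_new = w_old - lr * gradient
= 3.1 - 0.5 * -5.7
= 3.1 - (-2.85)
= 5.9500

5.9500


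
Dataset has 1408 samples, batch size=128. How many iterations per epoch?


Iterations per epoch = dataset_size / batch_size
= 1408 / 128
= 11

11


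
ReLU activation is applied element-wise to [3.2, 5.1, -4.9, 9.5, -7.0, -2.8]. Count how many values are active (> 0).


ReLU(x) = max(0, x) for each element:
ReLU(3.2) = 3.2
ReLU(5.1) = 5.1
ReLU(-4.9) = 0
ReLU(9.5) = 9.5
ReLU(-7.0) = 0
ReLU(-2.8) = 0
Active neurons (>0): 3

3


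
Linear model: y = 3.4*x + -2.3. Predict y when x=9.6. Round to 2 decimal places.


y = 3.4 * 9.6 + (-2.3)
= 32.64 + (-2.3)
= 30.34

30.34


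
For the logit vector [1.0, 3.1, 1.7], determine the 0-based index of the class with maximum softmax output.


Softmax is a monotonic transformation, so it preserves the argmax.
We need to find the index of the maximum logit.
Index 0: 1.0
Index 1: 3.1
Index 2: 1.7
Maximum logit = 3.1 at index 1

1


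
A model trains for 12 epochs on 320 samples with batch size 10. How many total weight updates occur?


Iterations per epoch = 320 / 10 = 32
Total updates = iterations_per_epoch * epochs
= 32 * 12
= 384

384


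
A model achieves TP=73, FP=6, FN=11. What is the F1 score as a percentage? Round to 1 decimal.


Precision = TP / (TP + FP) = 73 / 79 = 0.9241
Recall = TP / (TP + FN) = 73 / 84 = 0.869
F1 = 2 * P * R / (P + R)
= 2 * 0.9241 * 0.869 / (0.9241 + 0.869)
= 1.6061 / 1.7931
= 0.8957
As percentage: 89.6%

89.6


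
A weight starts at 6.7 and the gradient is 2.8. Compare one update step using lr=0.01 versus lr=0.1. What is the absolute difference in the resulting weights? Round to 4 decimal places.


With lr=0.01: w_new = 6.7 - 0.01 * 2.8 = 6.672
With lr=0.1: w_new = 6.7 - 0.1 * 2.8 = 6.42
Absolute difference = |6.672 - 6.42|
= 0.2520

0.2520


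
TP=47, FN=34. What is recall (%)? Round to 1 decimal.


Recall = TP / (TP + FN) * 100
= 47 / (47 + 34)
= 47 / 81
= 0.5802
= 58.0%

58.0


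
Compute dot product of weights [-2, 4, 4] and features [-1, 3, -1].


Element-wise products:
-2 * -1 = 2
4 * 3 = 12
4 * -1 = -4
Sum = 2 + 12 + -4
= 10

10


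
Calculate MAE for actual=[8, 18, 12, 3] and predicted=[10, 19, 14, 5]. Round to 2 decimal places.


Absolute errors: [2, 1, 2, 2]
Sum of absolute errors = 7
MAE = 7 / 4 = 1.75

1.75


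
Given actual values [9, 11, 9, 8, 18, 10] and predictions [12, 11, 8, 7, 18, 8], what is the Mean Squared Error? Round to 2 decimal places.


Differences: [-3, 0, 1, 1, 0, 2]
Squared errors: [9, 0, 1, 1, 0, 4]
Sum of squared errors = 15
MSE = 15 / 6 = 2.50

2.50


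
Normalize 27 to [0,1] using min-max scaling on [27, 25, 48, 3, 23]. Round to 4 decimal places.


Min = 3, Max = 48
Range = 48 - 3 = 45
Scaled = (x - min) / (max - min)
= (27 - 3) / 45
= 24 / 45
= 0.5333

0.5333


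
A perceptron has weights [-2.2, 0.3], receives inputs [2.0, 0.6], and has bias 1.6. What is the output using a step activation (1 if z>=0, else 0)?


z = w . x + b
= -2.2*2.0 + 0.3*0.6 + 1.6
= -4.4 + 0.18 + 1.6
= -4.22 + 1.6
= -2.62
Since z = -2.62 < 0, output = 0

0
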